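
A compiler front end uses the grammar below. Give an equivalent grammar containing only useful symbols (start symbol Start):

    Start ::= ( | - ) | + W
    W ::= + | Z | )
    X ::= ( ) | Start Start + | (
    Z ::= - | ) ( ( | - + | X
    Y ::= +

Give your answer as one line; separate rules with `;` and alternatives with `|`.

Generating nonterminals: {Start, W, X, Y, Z}.
Reachable from Start after that: {Start, W, X, Z}.
Removed useless symbols: {Y} and every production mentioning them.

Start ::= ( | - ) | + W; W ::= + | Z | ); X ::= ( ) | Start Start + | (; Z ::= - | ) ( ( | - + | X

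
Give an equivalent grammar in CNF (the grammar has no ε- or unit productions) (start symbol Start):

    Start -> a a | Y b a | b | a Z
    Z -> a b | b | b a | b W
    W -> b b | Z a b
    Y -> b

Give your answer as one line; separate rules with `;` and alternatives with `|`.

Introduce a nonterminal for each terminal appearing in a rule of length ≥ 2: X1 → a, X2 → b.
Binarize each right-hand side of length ≥ 3 by chaining fresh nonterminals (Y1, Y2, …): affected rules were Start → Y X2 X1; W → Z X1 X2.

Start -> X1 X1 | Y Y1 | b | X1 Z; Z -> X1 X2 | b | X2 X1 | X2 W; W -> X2 X2 | Z Y2; Y -> b; X1 -> a; X2 -> b; Y1 -> X2 X1; Y2 -> X1 X2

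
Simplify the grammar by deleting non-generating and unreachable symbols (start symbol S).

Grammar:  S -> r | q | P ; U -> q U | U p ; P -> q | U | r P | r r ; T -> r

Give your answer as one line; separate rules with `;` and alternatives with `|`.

S -> r | q | P; P -> q | r P | r r

Generating nonterminals: {P, S, T}.
Reachable from S after that: {P, S}.
Removed useless symbols: {T, U} and every production mentioning them.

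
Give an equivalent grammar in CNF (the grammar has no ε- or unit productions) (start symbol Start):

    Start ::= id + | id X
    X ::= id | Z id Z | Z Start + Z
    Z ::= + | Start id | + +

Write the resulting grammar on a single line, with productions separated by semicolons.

Start ::= X1 X2 | X1 X; X ::= id | Z Y1 | Z Y2; Z ::= + | Start X1 | X2 X2; X1 ::= id; X2 ::= +; Y1 ::= X1 Z; Y2 ::= Start Y3; Y3 ::= X2 Z

Introduce a nonterminal for each terminal appearing in a rule of length ≥ 2: X1 → id, X2 → +.
Binarize each right-hand side of length ≥ 3 by chaining fresh nonterminals (Y1, Y2, …): affected rules were X → Z X1 Z; X → Z Start X2 Z.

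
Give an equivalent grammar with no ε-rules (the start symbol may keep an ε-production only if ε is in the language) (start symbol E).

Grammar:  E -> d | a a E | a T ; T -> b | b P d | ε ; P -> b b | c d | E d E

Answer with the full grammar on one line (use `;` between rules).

Nullable set = {T}.
ε ∉ L(G), so no ε-production is kept.
For each production, add variants omitting each subset of nullable occurrences: E → a T gives a T | a.

E -> d | a a E | a T | a; T -> b | b P d; P -> b b | c d | E d E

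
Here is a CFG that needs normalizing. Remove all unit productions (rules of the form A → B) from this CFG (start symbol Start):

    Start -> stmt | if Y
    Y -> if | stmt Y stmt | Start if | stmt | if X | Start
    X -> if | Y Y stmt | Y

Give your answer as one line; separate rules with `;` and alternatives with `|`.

Unit pairs: X ⇒* {Start, Y}; Y ⇒* {Start}.
For every A with A ⇒* B via unit rules, add B's non-unit alternatives to A; then delete every rule of the form X → Y.

Start -> stmt | if Y; Y -> stmt | if Y | if | stmt Y stmt | Start if | if X; X -> stmt | if Y | if | Y Y stmt | stmt Y stmt | Start if | if X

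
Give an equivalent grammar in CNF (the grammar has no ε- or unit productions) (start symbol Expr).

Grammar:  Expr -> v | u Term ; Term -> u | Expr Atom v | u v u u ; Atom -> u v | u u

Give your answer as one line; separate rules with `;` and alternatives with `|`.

Introduce a nonterminal for each terminal appearing in a rule of length ≥ 2: X1 → u, X2 → v.
Binarize each right-hand side of length ≥ 3 by chaining fresh nonterminals (Y1, Y2, …): affected rules were Term → Expr Atom X2; Term → X1 X2 X1 X1.

Expr -> v | X1 Term; Term -> u | Expr Y1 | X1 Y2; Atom -> X1 X2 | X1 X1; X1 -> u; X2 -> v; Y1 -> Atom X2; Y2 -> X2 Y3; Y3 -> X1 X1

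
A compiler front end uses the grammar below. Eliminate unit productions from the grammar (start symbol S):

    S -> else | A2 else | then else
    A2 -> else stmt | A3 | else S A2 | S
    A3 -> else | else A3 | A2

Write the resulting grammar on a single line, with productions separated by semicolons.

Unit pairs: A2 ⇒* {A3, S}; A3 ⇒* {A2, S}.
For each unit pair (A, B), copy every non-unit production of B to A, then drop all unit productions.

S -> else | A2 else | then else; A2 -> else stmt | else S A2 | else | A2 else | then else | else A3; A3 -> else stmt | else S A2 | else | A2 else | then else | else A3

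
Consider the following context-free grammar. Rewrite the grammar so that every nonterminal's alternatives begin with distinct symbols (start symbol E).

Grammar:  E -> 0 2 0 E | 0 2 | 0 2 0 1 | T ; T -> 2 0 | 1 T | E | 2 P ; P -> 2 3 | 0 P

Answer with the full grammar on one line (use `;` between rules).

E -> T | 0 2 E'; T -> 1 T | E | 2 T'; P -> 2 3 | 0 P; E' -> ε | 0 E''; T' -> 0 | P; E'' -> E | 1

E has alternatives sharing prefix '0 2': factor to E → 0 2 E' with E' → 0 E | ε | 0 1.
T has alternatives sharing prefix '2': factor to T → 2 T' with T' → 0 | P.
E' has alternatives sharing prefix '0': factor to E' → 0 E'' with E'' → E | 1.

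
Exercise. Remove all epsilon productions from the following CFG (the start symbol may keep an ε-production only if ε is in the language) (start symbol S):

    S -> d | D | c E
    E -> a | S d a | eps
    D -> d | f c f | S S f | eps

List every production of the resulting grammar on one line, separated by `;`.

S -> d | D | c E | c | eps; E -> a | S d a | d a; D -> d | f c f | S S f | S f | f

Nullable nonterminals: {D, E, S}.
ε ∈ L(G) since S is nullable, so keep S → ε.
For each production, add variants omitting each subset of nullable occurrences: S → c E gives c E | c. E → S d a gives S d a | d a. D → S S f gives S S f | S f | f.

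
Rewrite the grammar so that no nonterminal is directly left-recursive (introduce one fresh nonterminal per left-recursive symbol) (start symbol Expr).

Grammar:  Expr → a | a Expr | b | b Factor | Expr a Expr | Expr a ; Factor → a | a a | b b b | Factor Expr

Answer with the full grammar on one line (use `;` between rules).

Expr, Factor are directly left-recursive.
For Expr: α = {a Expr, a}, β = {a, a Expr, b, b Factor}. Rewrite as Expr → β Expr1 and Expr1 → α Expr1 | ε.
For Factor: α = {Expr}, β = {a, a a, b b b}. Rewrite as Factor → β Factor1 and Factor1 → α Factor1 | ε.

Expr → a Expr1 | a Expr Expr1 | b Expr1 | b Factor Expr1; Factor → a Factor1 | a a Factor1 | b b b Factor1; Expr1 → a Expr Expr1 | a Expr1 | ε; Factor1 → Expr Factor1 | ε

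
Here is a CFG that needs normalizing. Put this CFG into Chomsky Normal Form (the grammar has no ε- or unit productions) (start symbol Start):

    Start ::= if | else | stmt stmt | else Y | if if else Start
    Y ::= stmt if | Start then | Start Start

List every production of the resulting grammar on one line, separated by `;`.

Start ::= if | else | X1 X1 | X2 Y | X3 Y1; Y ::= X1 X3 | Start X4 | Start Start; X1 ::= stmt; X2 ::= else; X3 ::= if; X4 ::= then; Y1 ::= X3 Y2; Y2 ::= X2 Start

Introduce a nonterminal for each terminal appearing in a rule of length ≥ 2: X1 → stmt, X2 → else, X3 → if, X4 → then.
Binarize each right-hand side of length ≥ 3 by chaining fresh nonterminals (Y1, Y2, …): affected rules were Start → X3 X3 X2 Start.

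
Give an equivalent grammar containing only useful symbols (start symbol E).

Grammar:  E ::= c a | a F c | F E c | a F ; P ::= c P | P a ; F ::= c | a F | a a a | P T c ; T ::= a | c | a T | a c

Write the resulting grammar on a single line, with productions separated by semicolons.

Generating nonterminals: {E, F, T}.
Reachable from E after that: {E, F}.
Removed useless symbols: {P, T} and every production mentioning them.

E ::= c a | a F c | F E c | a F; F ::= c | a F | a a a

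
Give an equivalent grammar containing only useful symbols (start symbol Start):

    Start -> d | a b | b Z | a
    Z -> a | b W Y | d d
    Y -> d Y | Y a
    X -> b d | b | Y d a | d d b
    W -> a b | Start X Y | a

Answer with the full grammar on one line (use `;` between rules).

Generating nonterminals: {Start, W, X, Z}.
Reachable from Start after that: {Start, Z}.
Removed useless symbols: {W, X, Y} and every production mentioning them.

Start -> d | a b | b Z | a; Z -> a | d d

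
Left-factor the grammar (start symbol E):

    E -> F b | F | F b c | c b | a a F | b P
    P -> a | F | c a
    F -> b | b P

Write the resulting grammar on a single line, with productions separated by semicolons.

E -> c b | a a F | b P | F E'; P -> a | F | c a; F -> b F'; E' -> eps | b E''; F' -> eps | P; E'' -> eps | c

E has alternatives sharing prefix 'F': factor to E → F E' with E' → b | ε | b c.
F has alternatives sharing prefix 'b': factor to F → b F' with F' → ε | P.
E' has alternatives sharing prefix 'b': factor to E' → b E'' with E'' → ε | c.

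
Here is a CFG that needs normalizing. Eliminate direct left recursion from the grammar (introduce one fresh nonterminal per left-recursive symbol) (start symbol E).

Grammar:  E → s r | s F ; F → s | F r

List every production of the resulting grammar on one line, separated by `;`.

Left recursion appears on F.
For F: α = {r}, β = {s}. Rewrite as F → β F' and F' → α F' | ε.

E → s r | s F; F → s F'; F' → r F' | eps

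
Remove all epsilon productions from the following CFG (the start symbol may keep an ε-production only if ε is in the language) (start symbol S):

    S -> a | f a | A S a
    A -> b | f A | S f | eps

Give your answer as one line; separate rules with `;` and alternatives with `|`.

S -> a | f a | A S a | S a; A -> b | f A | f | S f

The nullable symbols are {A}.
ε ∉ L(G), so no ε-production is kept.
For each production, add variants omitting each subset of nullable occurrences: S → A S a gives A S a | S a. A → f A gives f A | f.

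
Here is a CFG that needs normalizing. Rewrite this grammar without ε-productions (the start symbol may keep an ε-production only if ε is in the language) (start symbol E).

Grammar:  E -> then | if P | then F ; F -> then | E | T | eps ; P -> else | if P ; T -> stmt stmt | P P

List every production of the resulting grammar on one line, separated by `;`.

Nullable set = {F}.
ε ∉ L(G), so no ε-production is kept.

E -> then | if P | then F; F -> then | E | T; P -> else | if P; T -> stmt stmt | P P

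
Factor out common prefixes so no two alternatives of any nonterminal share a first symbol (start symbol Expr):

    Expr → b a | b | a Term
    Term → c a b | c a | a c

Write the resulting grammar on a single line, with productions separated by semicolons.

Expr → a Term | b Expr1; Term → a c | c a Term1; Expr1 → a | ε; Term1 → b | ε

Expr has alternatives sharing prefix 'b': factor to Expr → b Expr1 with Expr1 → a | ε.
Term has alternatives sharing prefix 'c a': factor to Term → c a Term1 with Term1 → b | ε.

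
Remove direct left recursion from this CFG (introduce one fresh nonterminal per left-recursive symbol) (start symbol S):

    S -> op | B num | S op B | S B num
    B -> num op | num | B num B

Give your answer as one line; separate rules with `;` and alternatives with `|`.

Left recursion appears on S, B.
For S: α = {op B, B num}, β = {op, B num}. Rewrite as S → β S' and S' → α S' | ε.
For B: α = {num B}, β = {num op, num}. Rewrite as B → β B' and B' → α B' | ε.

S -> op S' | B num S'; B -> num op B' | num B'; S' -> op B S' | B num S' | eps; B' -> num B B' | eps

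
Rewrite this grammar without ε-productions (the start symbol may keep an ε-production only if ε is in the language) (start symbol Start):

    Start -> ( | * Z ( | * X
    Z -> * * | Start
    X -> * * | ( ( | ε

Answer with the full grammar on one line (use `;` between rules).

Start -> ( | * Z ( | * X | *; Z -> * * | Start; X -> * * | ( (

Nullable nonterminals: {X}.
ε ∉ L(G), so no ε-production is kept.
Expand every rule over subsets of its nullable positions: Start → * X gives * X | *.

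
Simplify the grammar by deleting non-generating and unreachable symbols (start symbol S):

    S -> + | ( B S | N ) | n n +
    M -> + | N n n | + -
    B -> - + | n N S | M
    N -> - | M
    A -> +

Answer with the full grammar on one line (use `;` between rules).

Generating nonterminals: {A, B, M, N, S}.
Reachable from S after that: {B, M, N, S}.
Removed useless symbols: {A} and every production mentioning them.

S -> + | ( B S | N ) | n n +; M -> + | N n n | + -; B -> - + | n N S | M; N -> - | M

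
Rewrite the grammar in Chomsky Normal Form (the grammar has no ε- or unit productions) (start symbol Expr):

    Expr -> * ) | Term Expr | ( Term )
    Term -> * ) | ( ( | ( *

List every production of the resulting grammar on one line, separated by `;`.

Expr -> X1 X2 | Term Expr | X3 Y1; Term -> X1 X2 | X3 X3 | X3 X1; X1 -> *; X2 -> ); X3 -> (; Y1 -> Term X2

Introduce a nonterminal for each terminal appearing in a rule of length ≥ 2: X1 → *, X2 → ), X3 → (.
Binarize each right-hand side of length ≥ 3 by chaining fresh nonterminals (Y1, Y2, …): affected rules were Expr → X3 Term X2.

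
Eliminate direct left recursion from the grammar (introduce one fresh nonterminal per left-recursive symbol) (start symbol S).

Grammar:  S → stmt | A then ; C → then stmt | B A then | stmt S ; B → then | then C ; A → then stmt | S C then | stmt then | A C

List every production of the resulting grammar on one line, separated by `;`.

Directly left-recursive nonterminal: A.
For A: α = {C}, β = {then stmt, S C then, stmt then}. Rewrite as A → β A' and A' → α A' | ε.

S → stmt | A then; C → then stmt | B A then | stmt S; B → then | then C; A → then stmt A' | S C then A' | stmt then A'; A' → C A' | ε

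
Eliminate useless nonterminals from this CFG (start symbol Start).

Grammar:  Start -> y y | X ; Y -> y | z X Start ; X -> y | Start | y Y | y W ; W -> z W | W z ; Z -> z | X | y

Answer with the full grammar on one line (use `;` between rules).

Start -> y y | X; Y -> y | z X Start; X -> y | Start | y Y

Generating nonterminals: {Start, X, Y, Z}.
Reachable from Start after that: {Start, X, Y}.
Removed useless symbols: {W, Z} and every production mentioning them.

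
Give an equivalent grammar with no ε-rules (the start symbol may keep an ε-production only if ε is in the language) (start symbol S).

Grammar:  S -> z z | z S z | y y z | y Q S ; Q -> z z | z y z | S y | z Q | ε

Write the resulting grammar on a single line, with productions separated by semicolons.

S -> z z | z S z | y y z | y Q S | y S; Q -> z z | z y z | S y | z Q | z

The nullable symbols are {Q}.
ε ∉ L(G), so no ε-production is kept.
Add the nullable-subset variants: S → y Q S gives y Q S | y S. Q → z Q gives z Q | z.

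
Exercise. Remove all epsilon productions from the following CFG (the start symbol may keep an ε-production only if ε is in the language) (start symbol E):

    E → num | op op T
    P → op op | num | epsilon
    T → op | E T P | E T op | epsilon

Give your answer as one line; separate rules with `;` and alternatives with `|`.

E → num | op op T | op op; P → op op | num; T → op | E T P | E T | E P | E | E T op | E op

Nullable nonterminals: {P, T}.
ε ∉ L(G), so no ε-production is kept.
Expand every rule over subsets of its nullable positions: E → op op T gives op op T | op op. T → E T P gives E T P | E T | E P | E. T → E T op gives E T op | E op.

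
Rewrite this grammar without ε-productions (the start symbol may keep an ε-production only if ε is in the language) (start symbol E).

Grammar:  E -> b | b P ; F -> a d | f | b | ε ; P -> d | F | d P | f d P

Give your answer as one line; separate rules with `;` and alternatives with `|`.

Nullable set = {F, P}.
ε ∉ L(G), so no ε-production is kept.
Add the nullable-subset variants: P → f d P gives f d P | f d.

E -> b | b P; F -> a d | f | b; P -> d | F | d P | f d P | f d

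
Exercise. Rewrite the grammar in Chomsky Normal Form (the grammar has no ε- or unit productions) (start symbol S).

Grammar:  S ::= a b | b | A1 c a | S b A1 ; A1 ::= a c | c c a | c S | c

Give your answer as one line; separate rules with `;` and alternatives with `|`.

Introduce a nonterminal for each terminal appearing in a rule of length ≥ 2: X1 → a, X2 → b, X3 → c.
Binarize each right-hand side of length ≥ 3 by chaining fresh nonterminals (Y1, Y2, …): affected rules were S → A1 X3 X1; S → S X2 A1; A1 → X3 X3 X1.

S ::= X1 X2 | b | A1 Y1 | S Y2; A1 ::= X1 X3 | X3 Y3 | X3 S | c; X1 ::= a; X2 ::= b; X3 ::= c; Y1 ::= X3 X1; Y2 ::= X2 A1; Y3 ::= X3 X1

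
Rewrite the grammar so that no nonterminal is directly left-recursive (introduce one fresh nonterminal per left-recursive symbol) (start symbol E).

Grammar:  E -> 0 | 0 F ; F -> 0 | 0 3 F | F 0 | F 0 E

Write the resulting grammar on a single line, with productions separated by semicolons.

F is directly left-recursive.
For F: α = {0, 0 E}, β = {0, 0 3 F}. Rewrite as F → β F' and F' → α F' | ε.

E -> 0 | 0 F; F -> 0 F' | 0 3 F F'; F' -> 0 F' | 0 E F' | ε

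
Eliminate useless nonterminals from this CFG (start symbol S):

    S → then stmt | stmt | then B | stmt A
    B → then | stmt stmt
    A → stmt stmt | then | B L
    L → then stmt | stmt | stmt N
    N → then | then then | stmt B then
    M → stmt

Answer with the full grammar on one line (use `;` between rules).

Generating nonterminals: {A, B, L, M, N, S}.
Reachable from S after that: {A, B, L, N, S}.
Removed useless symbols: {M} and every production mentioning them.

S → then stmt | stmt | then B | stmt A; B → then | stmt stmt; A → stmt stmt | then | B L; L → then stmt | stmt | stmt N; N → then | then then | stmt B then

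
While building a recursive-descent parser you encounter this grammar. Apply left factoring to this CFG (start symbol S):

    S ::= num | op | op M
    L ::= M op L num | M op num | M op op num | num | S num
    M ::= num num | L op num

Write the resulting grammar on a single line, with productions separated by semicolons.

S has alternatives sharing prefix 'op': factor to S → op S' with S' → ε | M.
L has alternatives sharing prefix 'M op': factor to L → M op L' with L' → L num | num | op num.

S ::= num | op S'; L ::= num | S num | M op L'; M ::= num num | L op num; S' ::= ε | M; L' ::= L num | num | op num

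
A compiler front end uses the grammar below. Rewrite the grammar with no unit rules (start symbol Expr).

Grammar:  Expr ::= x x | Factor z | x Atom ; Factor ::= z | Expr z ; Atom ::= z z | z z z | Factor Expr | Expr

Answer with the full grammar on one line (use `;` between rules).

Expr ::= x x | Factor z | x Atom; Factor ::= z | Expr z; Atom ::= z z | z z z | Factor Expr | x x | Factor z | x Atom

Unit pairs: Atom ⇒* {Expr}.
For every A with A ⇒* B via unit rules, add B's non-unit alternatives to A; then delete every rule of the form X → Y.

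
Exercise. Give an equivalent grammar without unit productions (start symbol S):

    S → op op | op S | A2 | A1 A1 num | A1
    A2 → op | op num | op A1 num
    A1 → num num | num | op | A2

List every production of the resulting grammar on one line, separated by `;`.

S → op | op num | op A1 num | num num | num | op op | op S | A1 A1 num; A2 → op | op num | op A1 num; A1 → op | op num | op A1 num | num num | num

Unit pairs: A1 ⇒* {A2}; S ⇒* {A1, A2}.
Replace each nonterminal's rules with the union of the non-unit rules of every nonterminal it unit-derives.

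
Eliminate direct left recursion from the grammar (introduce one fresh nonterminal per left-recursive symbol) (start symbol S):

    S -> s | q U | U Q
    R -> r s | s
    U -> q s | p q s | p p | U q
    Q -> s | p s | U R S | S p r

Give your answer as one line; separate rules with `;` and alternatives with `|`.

S -> s | q U | U Q; R -> r s | s; U -> q s U' | p q s U' | p p U'; Q -> s | p s | U R S | S p r; U' -> q U' | epsilon

Left recursion appears on U.
For U: α = {q}, β = {q s, p q s, p p}. Rewrite as U → β U' and U' → α U' | ε.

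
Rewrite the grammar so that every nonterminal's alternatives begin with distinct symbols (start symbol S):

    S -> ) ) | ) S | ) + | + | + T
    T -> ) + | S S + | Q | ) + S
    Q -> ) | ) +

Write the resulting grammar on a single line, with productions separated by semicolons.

S has alternatives sharing prefix ')': factor to S → ) S' with S' → ) | S | +.
S has alternatives sharing prefix '+': factor to S → + S'' with S'' → ε | T.
T has alternatives sharing prefix ') +': factor to T → ) + T' with T' → ε | S.
Q has alternatives sharing prefix ')': factor to Q → ) Q' with Q' → ε | +.

S -> ) S' | + S''; T -> S S + | Q | ) + T'; Q -> ) Q'; S' -> ) | S | +; S'' -> ε | T; T' -> ε | S; Q' -> ε | +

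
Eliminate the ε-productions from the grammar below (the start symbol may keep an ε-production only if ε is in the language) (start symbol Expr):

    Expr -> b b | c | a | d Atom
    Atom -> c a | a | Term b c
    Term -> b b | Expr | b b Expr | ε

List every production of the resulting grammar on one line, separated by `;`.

The nullable symbols are {Term}.
ε ∉ L(G), so no ε-production is kept.
Add the nullable-subset variants: Atom → Term b c gives Term b c | b c.

Expr -> b b | c | a | d Atom; Atom -> c a | a | Term b c | b c; Term -> b b | Expr | b b Expr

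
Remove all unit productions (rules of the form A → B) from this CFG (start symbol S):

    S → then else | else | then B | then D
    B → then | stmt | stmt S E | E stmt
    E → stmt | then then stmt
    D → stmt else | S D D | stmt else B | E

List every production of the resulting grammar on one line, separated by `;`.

S → then else | else | then B | then D; B → then | stmt | stmt S E | E stmt; E → stmt | then then stmt; D → stmt | then then stmt | stmt else | S D D | stmt else B

Unit pairs: D ⇒* {E}.
For each unit pair (A, B), copy every non-unit production of B to A, then drop all unit productions.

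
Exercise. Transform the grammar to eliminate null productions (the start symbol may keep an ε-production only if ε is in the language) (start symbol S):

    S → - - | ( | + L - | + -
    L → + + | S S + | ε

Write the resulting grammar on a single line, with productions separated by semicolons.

S → - - | ( | + L - | + -; L → + + | S S +

The nullable symbols are {L}.
ε ∉ L(G), so no ε-production is kept.
For each production, add variants omitting each subset of nullable occurrences: S → + L - gives + L - | + -.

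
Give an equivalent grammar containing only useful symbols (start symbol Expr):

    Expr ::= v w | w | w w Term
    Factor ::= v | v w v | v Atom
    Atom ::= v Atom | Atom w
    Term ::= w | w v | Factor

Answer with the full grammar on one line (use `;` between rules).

Expr ::= v w | w | w w Term; Factor ::= v | v w v; Term ::= w | w v | Factor

Generating nonterminals: {Expr, Factor, Term}.
Reachable from Expr after that: {Expr, Factor, Term}.
Removed useless symbols: {Atom} and every production mentioning them.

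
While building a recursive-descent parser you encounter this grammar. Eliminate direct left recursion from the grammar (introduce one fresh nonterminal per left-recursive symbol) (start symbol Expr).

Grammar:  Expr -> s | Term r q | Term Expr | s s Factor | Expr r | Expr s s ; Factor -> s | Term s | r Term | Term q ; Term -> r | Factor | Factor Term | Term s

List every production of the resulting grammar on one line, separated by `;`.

Directly left-recursive nonterminals: Expr, Term.
For Expr: α = {r, s s}, β = {s, Term r q, Term Expr, s s Factor}. Rewrite as Expr → β Expr1 and Expr1 → α Expr1 | ε.
For Term: α = {s}, β = {r, Factor, Factor Term}. Rewrite as Term → β Term1 and Term1 → α Term1 | ε.

Expr -> s Expr1 | Term r q Expr1 | Term Expr Expr1 | s s Factor Expr1; Factor -> s | Term s | r Term | Term q; Term -> r Term1 | Factor Term1 | Factor Term Term1; Expr1 -> r Expr1 | s s Expr1 | ε; Term1 -> s Term1 | ε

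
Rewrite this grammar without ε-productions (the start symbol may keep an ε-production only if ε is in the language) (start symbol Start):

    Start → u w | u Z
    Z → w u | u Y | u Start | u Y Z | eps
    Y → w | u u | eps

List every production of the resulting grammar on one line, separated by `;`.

Start → u w | u Z | u; Z → w u | u Y | u | u Start | u Y Z | u Z; Y → w | u u

The nullable symbols are {Y, Z}.
ε ∉ L(G), so no ε-production is kept.
Add the nullable-subset variants: Start → u Z gives u Z | u. Z → u Y gives u Y | u. Z → u Y Z gives u Y Z | u Z.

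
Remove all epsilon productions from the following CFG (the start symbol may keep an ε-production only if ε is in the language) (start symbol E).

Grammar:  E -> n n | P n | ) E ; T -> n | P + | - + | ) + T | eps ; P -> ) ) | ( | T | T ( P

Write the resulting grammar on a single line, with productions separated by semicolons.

E -> n n | P n | n | ) E; T -> n | P + | + | - + | ) + T | ) +; P -> ) ) | ( | T | T ( P | T ( | ( P

Nullable set = {P, T}.
ε ∉ L(G), so no ε-production is kept.
For each production, add variants omitting each subset of nullable occurrences: E → P n gives P n | n. T → P + gives P + | +. T → ) + T gives ) + T | ) +. P → T ( P gives T ( P | T ( | ( P.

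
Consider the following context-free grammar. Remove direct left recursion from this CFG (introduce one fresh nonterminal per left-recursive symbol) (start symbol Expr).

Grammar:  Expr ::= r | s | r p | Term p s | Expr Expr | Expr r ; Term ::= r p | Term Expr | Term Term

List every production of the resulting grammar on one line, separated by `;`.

Expr ::= r Expr1 | s Expr1 | r p Expr1 | Term p s Expr1; Term ::= r p Term1; Expr1 ::= Expr Expr1 | r Expr1 | ε; Term1 ::= Expr Term1 | Term Term1 | ε

Expr, Term are directly left-recursive.
For Expr: α = {Expr, r}, β = {r, s, r p, Term p s}. Rewrite as Expr → β Expr1 and Expr1 → α Expr1 | ε.
For Term: α = {Expr, Term}, β = {r p}. Rewrite as Term → β Term1 and Term1 → α Term1 | ε.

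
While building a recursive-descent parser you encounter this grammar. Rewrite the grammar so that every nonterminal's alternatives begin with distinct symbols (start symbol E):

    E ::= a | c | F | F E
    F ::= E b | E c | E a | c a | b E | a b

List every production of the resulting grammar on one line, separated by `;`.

E ::= a | c | F E'; F ::= c a | b E | a b | E F'; E' ::= epsilon | E; F' ::= b | c | a

E has alternatives sharing prefix 'F': factor to E → F E' with E' → ε | E.
F has alternatives sharing prefix 'E': factor to F → E F' with F' → b | c | a.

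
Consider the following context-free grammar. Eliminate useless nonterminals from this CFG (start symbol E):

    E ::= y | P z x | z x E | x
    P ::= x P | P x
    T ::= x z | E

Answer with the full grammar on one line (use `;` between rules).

E ::= y | z x E | x

Generating nonterminals: {E, T}.
Reachable from E after that: {E}.
Removed useless symbols: {P, T} and every production mentioning them.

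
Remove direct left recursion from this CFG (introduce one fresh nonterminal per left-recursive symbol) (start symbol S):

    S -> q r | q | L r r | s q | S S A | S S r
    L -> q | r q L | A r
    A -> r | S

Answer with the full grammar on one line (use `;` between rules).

S -> q r S' | q S' | L r r S' | s q S'; L -> q | r q L | A r; A -> r | S; S' -> S A S' | S r S' | ε

Left recursion appears on S.
For S: α = {S A, S r}, β = {q r, q, L r r, s q}. Rewrite as S → β S' and S' → α S' | ε.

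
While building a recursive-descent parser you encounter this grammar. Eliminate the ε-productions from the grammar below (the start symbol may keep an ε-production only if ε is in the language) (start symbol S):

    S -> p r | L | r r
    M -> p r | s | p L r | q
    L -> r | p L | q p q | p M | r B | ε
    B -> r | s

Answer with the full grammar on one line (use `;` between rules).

Nullable nonterminals: {L, S}.
ε ∈ L(G) since S is nullable, so keep S → ε.
Expand every rule over subsets of its nullable positions: L → p L gives p L | p.

S -> p r | L | r r | ε; M -> p r | s | p L r | q; L -> r | p L | p | q p q | p M | r B; B -> r | s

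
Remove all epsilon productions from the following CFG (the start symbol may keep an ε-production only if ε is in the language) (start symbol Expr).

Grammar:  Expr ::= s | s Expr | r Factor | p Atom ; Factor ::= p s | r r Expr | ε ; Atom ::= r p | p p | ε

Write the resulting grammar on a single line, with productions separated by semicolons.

Expr ::= s | s Expr | r Factor | r | p Atom | p; Factor ::= p s | r r Expr; Atom ::= r p | p p

The nullable symbols are {Atom, Factor}.
ε ∉ L(G), so no ε-production is kept.
For each production, add variants omitting each subset of nullable occurrences: Expr → r Factor gives r Factor | r. Expr → p Atom gives p Atom | p.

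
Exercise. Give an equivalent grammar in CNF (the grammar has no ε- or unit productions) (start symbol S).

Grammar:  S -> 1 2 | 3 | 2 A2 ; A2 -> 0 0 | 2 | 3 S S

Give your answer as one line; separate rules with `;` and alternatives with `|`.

Introduce a nonterminal for each terminal appearing in a rule of length ≥ 2: X1 → 1, X2 → 2, X3 → 0, X4 → 3.
Binarize each right-hand side of length ≥ 3 by chaining fresh nonterminals (Y1, Y2, …): affected rules were A2 → X4 S S.

S -> X1 X2 | 3 | X2 A2; A2 -> X3 X3 | 2 | X4 Y1; X1 -> 1; X2 -> 2; X3 -> 0; X4 -> 3; Y1 -> S S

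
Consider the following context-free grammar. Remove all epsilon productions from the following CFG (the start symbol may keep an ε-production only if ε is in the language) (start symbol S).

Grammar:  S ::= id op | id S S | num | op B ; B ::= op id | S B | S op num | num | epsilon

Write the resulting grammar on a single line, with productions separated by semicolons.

S ::= id op | id S S | num | op B | op; B ::= op id | S B | S | S op num | num

Nullable nonterminals: {B}.
ε ∉ L(G), so no ε-production is kept.
Add the nullable-subset variants: S → op B gives op B | op. B → S B gives S B | S.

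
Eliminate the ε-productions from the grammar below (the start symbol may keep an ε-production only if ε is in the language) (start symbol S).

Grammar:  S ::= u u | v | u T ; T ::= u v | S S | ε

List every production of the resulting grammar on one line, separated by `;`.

S ::= u u | v | u T | u; T ::= u v | S S

The nullable symbols are {T}.
ε ∉ L(G), so no ε-production is kept.
Expand every rule over subsets of its nullable positions: S → u T gives u T | u.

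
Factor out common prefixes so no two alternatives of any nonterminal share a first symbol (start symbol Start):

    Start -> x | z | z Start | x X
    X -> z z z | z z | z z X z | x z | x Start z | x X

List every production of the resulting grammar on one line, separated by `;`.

Start -> x Start1 | z Start2; X -> z z X1 | x X2; Start1 -> ε | X; Start2 -> ε | Start; X1 -> z | ε | X z; X2 -> z | Start z | X

Start has alternatives sharing prefix 'x': factor to Start → x Start1 with Start1 → ε | X.
Start has alternatives sharing prefix 'z': factor to Start → z Start2 with Start2 → ε | Start.
X has alternatives sharing prefix 'z z': factor to X → z z X1 with X1 → z | ε | X z.
X has alternatives sharing prefix 'x': factor to X → x X2 with X2 → z | Start z | X.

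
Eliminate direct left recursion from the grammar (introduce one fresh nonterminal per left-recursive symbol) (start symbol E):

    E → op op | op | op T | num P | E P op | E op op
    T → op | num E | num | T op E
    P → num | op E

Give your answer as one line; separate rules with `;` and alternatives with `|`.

E → op op E' | op E' | op T E' | num P E'; T → op T' | num E T' | num T'; P → num | op E; E' → P op E' | op op E' | ε; T' → op E T' | ε

E, T are directly left-recursive.
For E: α = {P op, op op}, β = {op op, op, op T, num P}. Rewrite as E → β E' and E' → α E' | ε.
For T: α = {op E}, β = {op, num E, num}. Rewrite as T → β T' and T' → α T' | ε.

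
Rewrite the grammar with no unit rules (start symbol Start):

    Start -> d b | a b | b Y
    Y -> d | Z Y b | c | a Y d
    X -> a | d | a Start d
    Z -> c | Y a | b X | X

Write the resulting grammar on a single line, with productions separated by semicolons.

Unit pairs: Z ⇒* {X}.
Replace each nonterminal's rules with the union of the non-unit rules of every nonterminal it unit-derives.

Start -> d b | a b | b Y; Y -> d | Z Y b | c | a Y d; X -> a | d | a Start d; Z -> c | Y a | b X | a | d | a Start d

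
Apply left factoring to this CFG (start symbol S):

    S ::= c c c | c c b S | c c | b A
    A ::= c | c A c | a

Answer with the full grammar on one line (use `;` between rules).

S has alternatives sharing prefix 'c c': factor to S → c c S' with S' → c | b S | ε.
A has alternatives sharing prefix 'c': factor to A → c A' with A' → ε | A c.

S ::= b A | c c S'; A ::= a | c A'; S' ::= c | b S | ε; A' ::= ε | A c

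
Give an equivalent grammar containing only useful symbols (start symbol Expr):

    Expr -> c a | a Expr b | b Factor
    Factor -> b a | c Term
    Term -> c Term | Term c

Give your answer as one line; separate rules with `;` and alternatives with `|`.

Generating nonterminals: {Expr, Factor}.
Reachable from Expr after that: {Expr, Factor}.
Removed useless symbols: {Term} and every production mentioning them.

Expr -> c a | a Expr b | b Factor; Factor -> b a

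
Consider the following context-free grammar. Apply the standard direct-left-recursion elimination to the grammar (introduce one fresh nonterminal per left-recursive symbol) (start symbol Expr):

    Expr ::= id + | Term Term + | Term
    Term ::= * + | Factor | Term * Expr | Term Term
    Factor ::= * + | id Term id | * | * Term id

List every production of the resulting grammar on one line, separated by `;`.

Expr ::= id + | Term Term + | Term; Term ::= * + Term1 | Factor Term1; Factor ::= * + | id Term id | * | * Term id; Term1 ::= * Expr Term1 | Term Term1 | epsilon

Term is directly left-recursive.
For Term: α = {* Expr, Term}, β = {* +, Factor}. Rewrite as Term → β Term1 and Term1 → α Term1 | ε.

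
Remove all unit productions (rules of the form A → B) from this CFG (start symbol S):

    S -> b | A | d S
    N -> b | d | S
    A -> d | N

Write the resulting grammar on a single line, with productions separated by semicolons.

S -> b | d S | d; N -> b | d S | d; A -> b | d S | d

Unit pairs: A ⇒* {N, S}; N ⇒* {A, S}; S ⇒* {A, N}.
Replace each nonterminal's rules with the union of the non-unit rules of every nonterminal it unit-derives.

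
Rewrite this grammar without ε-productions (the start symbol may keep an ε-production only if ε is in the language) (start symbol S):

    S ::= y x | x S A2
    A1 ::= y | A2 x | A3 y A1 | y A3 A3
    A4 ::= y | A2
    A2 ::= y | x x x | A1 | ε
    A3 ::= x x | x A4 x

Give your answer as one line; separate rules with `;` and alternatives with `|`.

Nullable set = {A2, A4}.
ε ∉ L(G), so no ε-production is kept.
Expand every rule over subsets of its nullable positions: S → x S A2 gives x S A2 | x S. A1 → A2 x gives A2 x | x.

S ::= y x | x S A2 | x S; A1 ::= y | A2 x | x | A3 y A1 | y A3 A3; A4 ::= y | A2; A2 ::= y | x x x | A1; A3 ::= x x | x A4 x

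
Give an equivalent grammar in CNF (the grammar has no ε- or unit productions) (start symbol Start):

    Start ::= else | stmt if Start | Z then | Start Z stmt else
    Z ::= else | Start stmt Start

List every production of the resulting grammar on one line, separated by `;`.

Introduce a nonterminal for each terminal appearing in a rule of length ≥ 2: X1 → stmt, X2 → if, X3 → then, X4 → else.
Binarize each right-hand side of length ≥ 3 by chaining fresh nonterminals (Y1, Y2, …): affected rules were Start → X1 X2 Start; Start → Start Z X1 X4; Z → Start X1 Start.

Start ::= else | X1 Y1 | Z X3 | Start Y2; Z ::= else | Start Y4; X1 ::= stmt; X2 ::= if; X3 ::= then; X4 ::= else; Y1 ::= X2 Start; Y2 ::= Z Y3; Y3 ::= X1 X4; Y4 ::= X1 Start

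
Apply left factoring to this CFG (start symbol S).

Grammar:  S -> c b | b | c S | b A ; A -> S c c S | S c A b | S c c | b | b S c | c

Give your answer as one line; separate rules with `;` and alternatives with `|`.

S has alternatives sharing prefix 'c': factor to S → c S' with S' → b | S.
S has alternatives sharing prefix 'b': factor to S → b S'' with S'' → ε | A.
A has alternatives sharing prefix 'S c': factor to A → S c A' with A' → c S | A b | c.
A has alternatives sharing prefix 'b': factor to A → b A'' with A'' → ε | S c.
A' has alternatives sharing prefix 'c': factor to A' → c A''' with A''' → S | ε.

S -> c S' | b S''; A -> c | S c A' | b A''; S' -> b | S; S'' -> ε | A; A' -> A b | c A'''; A'' -> ε | S c; A''' -> S | ε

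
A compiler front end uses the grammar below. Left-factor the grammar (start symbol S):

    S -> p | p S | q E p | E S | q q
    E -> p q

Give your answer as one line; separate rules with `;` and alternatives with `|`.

S -> E S | p S' | q S''; E -> p q; S' -> epsilon | S; S'' -> E p | q

S has alternatives sharing prefix 'p': factor to S → p S' with S' → ε | S.
S has alternatives sharing prefix 'q': factor to S → q S'' with S'' → E p | q.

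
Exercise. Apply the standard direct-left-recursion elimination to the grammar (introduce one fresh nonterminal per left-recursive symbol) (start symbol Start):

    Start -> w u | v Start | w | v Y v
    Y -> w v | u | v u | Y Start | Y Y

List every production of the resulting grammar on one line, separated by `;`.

Start -> w u | v Start | w | v Y v; Y -> w v Y1 | u Y1 | v u Y1; Y1 -> Start Y1 | Y Y1 | ε

Left recursion appears on Y.
For Y: α = {Start, Y}, β = {w v, u, v u}. Rewrite as Y → β Y1 and Y1 → α Y1 | ε.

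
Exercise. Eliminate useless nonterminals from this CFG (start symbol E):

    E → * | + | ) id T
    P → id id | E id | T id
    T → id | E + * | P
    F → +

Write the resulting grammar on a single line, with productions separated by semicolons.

E → * | + | ) id T; P → id id | E id | T id; T → id | E + * | P

Generating nonterminals: {E, F, P, T}.
Reachable from E after that: {E, P, T}.
Removed useless symbols: {F} and every production mentioning them.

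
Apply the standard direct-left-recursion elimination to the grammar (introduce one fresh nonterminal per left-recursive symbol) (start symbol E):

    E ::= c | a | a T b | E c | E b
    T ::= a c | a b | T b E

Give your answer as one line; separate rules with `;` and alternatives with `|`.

Directly left-recursive nonterminals: E, T.
For E: α = {c, b}, β = {c, a, a T b}. Rewrite as E → β E' and E' → α E' | ε.
For T: α = {b E}, β = {a c, a b}. Rewrite as T → β T' and T' → α T' | ε.

E ::= c E' | a E' | a T b E'; T ::= a c T' | a b T'; E' ::= c E' | b E' | eps; T' ::= b E T' | eps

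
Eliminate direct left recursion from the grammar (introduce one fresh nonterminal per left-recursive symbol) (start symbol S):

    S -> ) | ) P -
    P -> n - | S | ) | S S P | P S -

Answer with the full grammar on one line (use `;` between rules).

Directly left-recursive nonterminal: P.
For P: α = {S -}, β = {n -, S, ), S S P}. Rewrite as P → β P' and P' → α P' | ε.

S -> ) | ) P -; P -> n - P' | S P' | ) P' | S S P P'; P' -> S - P' | ε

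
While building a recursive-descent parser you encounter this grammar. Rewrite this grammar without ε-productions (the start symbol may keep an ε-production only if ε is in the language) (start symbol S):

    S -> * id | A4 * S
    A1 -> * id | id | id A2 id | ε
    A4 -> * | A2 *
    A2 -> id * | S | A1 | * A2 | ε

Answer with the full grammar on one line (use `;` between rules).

The nullable symbols are {A1, A2}.
ε ∉ L(G), so no ε-production is kept.
Expand every rule over subsets of its nullable positions: A1 → id A2 id gives id A2 id | id id. A2 → * A2 gives * A2 | *.

S -> * id | A4 * S; A1 -> * id | id | id A2 id | id id; A4 -> * | A2 *; A2 -> id * | S | A1 | * A2 | *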